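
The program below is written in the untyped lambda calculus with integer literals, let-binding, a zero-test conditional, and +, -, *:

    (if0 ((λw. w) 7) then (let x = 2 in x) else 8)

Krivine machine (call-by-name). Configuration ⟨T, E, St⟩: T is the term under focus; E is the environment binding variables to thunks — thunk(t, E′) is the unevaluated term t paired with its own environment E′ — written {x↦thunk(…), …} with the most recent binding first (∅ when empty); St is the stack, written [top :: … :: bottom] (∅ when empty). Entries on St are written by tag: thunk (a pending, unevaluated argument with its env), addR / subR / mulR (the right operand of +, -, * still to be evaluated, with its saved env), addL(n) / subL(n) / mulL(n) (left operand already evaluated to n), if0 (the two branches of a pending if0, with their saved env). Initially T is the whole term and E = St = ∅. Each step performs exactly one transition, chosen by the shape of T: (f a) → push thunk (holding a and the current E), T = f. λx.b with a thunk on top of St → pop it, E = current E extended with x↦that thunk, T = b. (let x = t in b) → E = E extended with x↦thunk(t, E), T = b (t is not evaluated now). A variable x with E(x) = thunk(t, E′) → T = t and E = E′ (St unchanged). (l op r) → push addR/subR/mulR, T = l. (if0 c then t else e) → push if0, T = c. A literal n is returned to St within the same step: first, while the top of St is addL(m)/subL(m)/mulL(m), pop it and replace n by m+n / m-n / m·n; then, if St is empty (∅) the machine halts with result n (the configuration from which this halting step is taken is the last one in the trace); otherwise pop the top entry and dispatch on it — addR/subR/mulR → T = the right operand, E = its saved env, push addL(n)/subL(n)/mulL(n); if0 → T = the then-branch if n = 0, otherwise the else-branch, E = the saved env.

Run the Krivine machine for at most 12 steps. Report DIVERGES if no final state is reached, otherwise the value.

Answer: 8

Execution trace:
t=0: ⟨T=(if0 ((λw. w) 7) then (let x = 2 in x) else 8); E=∅; St=∅⟩
t=1: ⟨T=((λw. w) 7); E=∅; St=[if0]⟩
t=2: ⟨T=(λw. w); E=∅; St=[thunk :: if0]⟩
t=3: ⟨T=w; E={w↦thunk(7, ∅)}; St=[if0]⟩
t=4: ⟨T=7; E=∅; St=[if0]⟩
t=5: ⟨T=8; E=∅; St=∅⟩
→ final value 8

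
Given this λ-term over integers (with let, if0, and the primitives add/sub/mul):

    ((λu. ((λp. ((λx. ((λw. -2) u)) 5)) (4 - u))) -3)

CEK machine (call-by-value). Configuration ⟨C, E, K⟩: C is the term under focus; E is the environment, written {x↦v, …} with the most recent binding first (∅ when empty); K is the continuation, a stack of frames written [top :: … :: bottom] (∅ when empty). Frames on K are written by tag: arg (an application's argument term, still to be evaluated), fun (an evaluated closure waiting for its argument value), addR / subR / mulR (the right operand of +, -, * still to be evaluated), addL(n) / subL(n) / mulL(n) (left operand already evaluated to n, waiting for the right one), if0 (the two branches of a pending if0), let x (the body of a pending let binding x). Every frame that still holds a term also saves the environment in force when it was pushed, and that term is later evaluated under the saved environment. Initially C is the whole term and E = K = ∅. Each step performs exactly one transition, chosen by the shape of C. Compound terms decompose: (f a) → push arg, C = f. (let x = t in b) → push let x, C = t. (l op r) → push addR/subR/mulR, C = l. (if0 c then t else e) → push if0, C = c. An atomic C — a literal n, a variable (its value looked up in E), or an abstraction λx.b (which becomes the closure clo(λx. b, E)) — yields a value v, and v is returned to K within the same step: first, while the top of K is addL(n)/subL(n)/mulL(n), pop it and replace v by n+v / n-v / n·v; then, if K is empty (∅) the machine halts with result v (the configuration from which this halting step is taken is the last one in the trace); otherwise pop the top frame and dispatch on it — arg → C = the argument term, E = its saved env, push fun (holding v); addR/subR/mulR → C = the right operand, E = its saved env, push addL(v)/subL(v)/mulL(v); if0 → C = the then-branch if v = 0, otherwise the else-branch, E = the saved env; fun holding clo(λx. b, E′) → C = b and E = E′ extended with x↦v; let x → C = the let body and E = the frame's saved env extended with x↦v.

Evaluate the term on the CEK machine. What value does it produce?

[0] [C=((λu. ((λp. ((λx. ((λw. -2) u)) 5)) (4 - u))) -3) | E=∅ | K=∅]
[1] [C=(λu. ((λp. ((λx. ((λw. -2) u)) 5)) (4 - u))) | E=∅ | K=[arg]]
[2] [C=-3 | E=∅ | K=[fun]]
[3] [C=((λp. ((λx. ((λw. -2) u)) 5)) (4 - u)) | E={u↦-3} | K=∅]
[4] [C=(λp. ((λx. ((λw. -2) u)) 5)) | E={u↦-3} | K=[arg]]
[5] [C=(4 - u) | E={u↦-3} | K=[fun]]
[6] [C=4 | E={u↦-3} | K=[subR :: fun]]
[7] [C=u | E={u↦-3} | K=[subL(4) :: fun]]
[8] [C=((λx. ((λw. -2) u)) 5) | E={p↦7, u↦-3} | K=∅]
[9] [C=(λx. ((λw. -2) u)) | E={p↦7, u↦-3} | K=[arg]]
[10] [C=5 | E={p↦7, u↦-3} | K=[fun]]
[11] [C=((λw. -2) u) | E={x↦5, p↦7, u↦-3} | K=∅]
[12] [C=(λw. -2) | E={x↦5, p↦7, u↦-3} | K=[arg]]
[13] [C=u | E={x↦5, p↦7, u↦-3} | K=[fun]]
[14] [C=-2 | E={w↦-3, x↦5, p↦7, u↦-3} | K=∅]
→ final value -2

Answer: -2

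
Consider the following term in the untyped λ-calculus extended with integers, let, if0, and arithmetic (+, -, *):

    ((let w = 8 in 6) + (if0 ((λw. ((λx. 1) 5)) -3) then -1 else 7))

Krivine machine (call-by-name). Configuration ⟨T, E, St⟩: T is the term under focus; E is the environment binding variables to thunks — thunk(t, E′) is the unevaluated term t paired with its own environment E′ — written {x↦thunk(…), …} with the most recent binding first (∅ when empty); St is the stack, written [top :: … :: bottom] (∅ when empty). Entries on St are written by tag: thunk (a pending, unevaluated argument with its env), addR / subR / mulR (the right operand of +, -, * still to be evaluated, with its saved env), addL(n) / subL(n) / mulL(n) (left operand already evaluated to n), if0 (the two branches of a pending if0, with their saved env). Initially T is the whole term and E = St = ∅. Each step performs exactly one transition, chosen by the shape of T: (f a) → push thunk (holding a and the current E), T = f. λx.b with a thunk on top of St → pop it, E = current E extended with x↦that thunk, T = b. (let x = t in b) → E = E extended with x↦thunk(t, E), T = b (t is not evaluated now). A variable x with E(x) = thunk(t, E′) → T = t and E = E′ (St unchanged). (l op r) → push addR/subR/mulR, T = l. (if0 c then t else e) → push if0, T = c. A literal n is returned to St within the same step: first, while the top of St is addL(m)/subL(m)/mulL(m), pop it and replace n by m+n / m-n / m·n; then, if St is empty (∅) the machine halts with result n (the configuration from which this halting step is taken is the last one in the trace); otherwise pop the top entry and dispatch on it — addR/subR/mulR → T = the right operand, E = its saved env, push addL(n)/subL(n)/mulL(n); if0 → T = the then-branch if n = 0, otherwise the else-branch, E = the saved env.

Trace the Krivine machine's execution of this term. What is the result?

0. <T=((let w = 8 in 6) + (if0 ((λw. ((λx. 1) 5)) -3) then -1 else 7)), E=∅, St=∅>
1. <T=(let w = 8 in 6), E=∅, St=[addR]>
2. <T=6, E={w↦thunk(8, ∅)}, St=[addR]>
3. <T=(if0 ((λw. ((λx. 1) 5)) -3) then -1 else 7), E=∅, St=[addL(6)]>
4. <T=((λw. ((λx. 1) 5)) -3), E=∅, St=[if0 :: addL(6)]>
5. <T=(λw. ((λx. 1) 5)), E=∅, St=[thunk :: if0 :: addL(6)]>
6. <T=((λx. 1) 5), E={w↦thunk(-3, ∅)}, St=[if0 :: addL(6)]>
7. <T=(λx. 1), E={w↦thunk(-3, ∅)}, St=[thunk :: if0 :: addL(6)]>
8. <T=1, E={x↦thunk(5, {w↦thunk(-3, ∅)}), w↦thunk(-3, ∅)}, St=[if0 :: addL(6)]>
9. <T=7, E=∅, St=[addL(6)]>
→ final value 13

Answer: 13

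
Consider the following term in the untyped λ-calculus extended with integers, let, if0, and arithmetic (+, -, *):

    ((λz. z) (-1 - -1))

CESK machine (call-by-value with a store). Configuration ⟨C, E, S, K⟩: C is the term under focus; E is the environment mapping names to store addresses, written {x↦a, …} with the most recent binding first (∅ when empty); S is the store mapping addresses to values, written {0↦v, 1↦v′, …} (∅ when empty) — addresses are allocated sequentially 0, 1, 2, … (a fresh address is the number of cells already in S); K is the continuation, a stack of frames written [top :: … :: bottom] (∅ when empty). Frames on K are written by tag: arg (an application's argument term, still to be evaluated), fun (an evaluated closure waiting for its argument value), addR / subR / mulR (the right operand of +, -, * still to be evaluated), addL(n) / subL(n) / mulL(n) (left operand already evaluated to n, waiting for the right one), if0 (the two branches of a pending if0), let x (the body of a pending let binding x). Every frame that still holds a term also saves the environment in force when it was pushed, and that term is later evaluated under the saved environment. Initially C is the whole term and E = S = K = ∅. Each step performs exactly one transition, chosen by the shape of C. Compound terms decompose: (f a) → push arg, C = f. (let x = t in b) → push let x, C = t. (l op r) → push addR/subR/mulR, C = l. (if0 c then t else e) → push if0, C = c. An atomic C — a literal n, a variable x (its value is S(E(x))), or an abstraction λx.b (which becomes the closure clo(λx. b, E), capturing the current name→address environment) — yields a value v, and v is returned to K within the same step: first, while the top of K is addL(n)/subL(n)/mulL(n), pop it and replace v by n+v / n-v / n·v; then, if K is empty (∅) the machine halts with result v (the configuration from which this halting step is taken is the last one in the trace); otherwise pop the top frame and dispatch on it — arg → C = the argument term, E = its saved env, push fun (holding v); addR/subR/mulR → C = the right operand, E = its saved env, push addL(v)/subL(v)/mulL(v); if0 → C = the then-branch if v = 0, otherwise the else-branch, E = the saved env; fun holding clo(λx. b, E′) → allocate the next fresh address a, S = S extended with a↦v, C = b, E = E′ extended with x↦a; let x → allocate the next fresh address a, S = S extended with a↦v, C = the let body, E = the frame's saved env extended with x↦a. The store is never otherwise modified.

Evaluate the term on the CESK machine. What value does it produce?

step 0: [C=((λz. z) (-1 - -1)) | E=∅ | S=∅ | K=∅]
step 1: [C=(λz. z) | E=∅ | S=∅ | K=[arg]]
step 2: [C=(-1 - -1) | E=∅ | S=∅ | K=[fun]]
step 3: [C=-1 | E=∅ | S=∅ | K=[subR :: fun]]
step 4: [C=-1 | E=∅ | S=∅ | K=[subL(-1) :: fun]]
step 5: [C=z | E={z↦0} | S={0↦0} | K=∅]
→ final value 0

Answer: 0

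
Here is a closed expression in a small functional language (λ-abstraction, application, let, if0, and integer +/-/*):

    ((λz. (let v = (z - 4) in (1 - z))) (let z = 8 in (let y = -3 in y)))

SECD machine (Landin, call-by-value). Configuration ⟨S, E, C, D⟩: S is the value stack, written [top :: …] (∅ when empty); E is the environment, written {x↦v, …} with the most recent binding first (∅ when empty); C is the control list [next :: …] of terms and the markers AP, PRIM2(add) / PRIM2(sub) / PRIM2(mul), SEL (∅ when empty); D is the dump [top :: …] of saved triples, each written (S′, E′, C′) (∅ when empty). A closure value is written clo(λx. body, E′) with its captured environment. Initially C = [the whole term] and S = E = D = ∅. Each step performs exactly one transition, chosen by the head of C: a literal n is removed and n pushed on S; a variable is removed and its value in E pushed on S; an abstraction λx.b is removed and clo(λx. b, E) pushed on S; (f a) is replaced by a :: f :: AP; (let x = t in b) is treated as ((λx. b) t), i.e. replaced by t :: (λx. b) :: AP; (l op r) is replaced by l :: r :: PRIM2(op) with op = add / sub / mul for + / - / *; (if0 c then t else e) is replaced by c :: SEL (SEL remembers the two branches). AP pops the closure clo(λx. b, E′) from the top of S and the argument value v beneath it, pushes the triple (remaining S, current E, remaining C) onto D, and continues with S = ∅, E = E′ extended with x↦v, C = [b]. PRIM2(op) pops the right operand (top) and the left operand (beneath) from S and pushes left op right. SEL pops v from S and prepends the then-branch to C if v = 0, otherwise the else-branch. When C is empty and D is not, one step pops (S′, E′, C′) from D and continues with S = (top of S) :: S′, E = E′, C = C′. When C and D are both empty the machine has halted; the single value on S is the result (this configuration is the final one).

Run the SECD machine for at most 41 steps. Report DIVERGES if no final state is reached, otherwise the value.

0. [S=∅ | E=∅ | C=[((λz. (let v = (z - 4) in (1 - z))) (let z = 8 in (let y = -3 in y)))] | D=∅]
1. [S=∅ | E=∅ | C=[(let z = 8 in (let y = -3 in y)) :: (λz. (let v = (z - 4) in (1 - z))) :: AP] | D=∅]
2. [S=∅ | E=∅ | C=[8 :: (λz. (let y = -3 in y)) :: AP :: (λz. (let v = (z - 4) in (1 - z))) :: AP] | D=∅]
3. [S=[8] | E=∅ | C=[(λz. (let y = -3 in y)) :: AP :: (λz. (let v = (z - 4) in (1 - z))) :: AP] | D=∅]
4. [S=[clo(λz. (let y = -3 in y), ∅) :: 8] | E=∅ | C=[AP :: (λz. (let v = (z - 4) in (1 - z))) :: AP] | D=∅]
5. [S=∅ | E={z↦8} | C=[(let y = -3 in y)] | D=[(∅, ∅, [(λz. (let v = (z - 4) in (1 - z))) :: AP])]]
6. [S=∅ | E={z↦8} | C=[-3 :: (λy. y) :: AP] | D=[(∅, ∅, [(λz. (let v = (z - 4) in (1 - z))) :: AP])]]
7. [S=[-3] | E={z↦8} | C=[(λy. y) :: AP] | D=[(∅, ∅, [(λz. (let v = (z - 4) in (1 - z))) :: AP])]]
8. [S=[clo(λy. y, {z↦8}) :: -3] | E={z↦8} | C=[AP] | D=[(∅, ∅, [(λz. (let v = (z - 4) in (1 - z))) :: AP])]]
9. [S=∅ | E={y↦-3, z↦8} | C=[y] | D=[(∅, {z↦8}, ∅) :: (∅, ∅, [(λz. (let v = (z - 4) in (1 - z))) :: AP])]]
10. [S=[-3] | E={y↦-3, z↦8} | C=∅ | D=[(∅, {z↦8}, ∅) :: (∅, ∅, [(λz. (let v = (z - 4) in (1 - z))) :: AP])]]
11. [S=[-3] | E={z↦8} | C=∅ | D=[(∅, ∅, [(λz. (let v = (z - 4) in (1 - z))) :: AP])]]
12. [S=[-3] | E=∅ | C=[(λz. (let v = (z - 4) in (1 - z))) :: AP] | D=∅]
13. [S=[clo(λz. (let v = (z - 4) in (1 - z)), ∅) :: -3] | E=∅ | C=[AP] | D=∅]
14. [S=∅ | E={z↦-3} | C=[(let v = (z - 4) in (1 - z))] | D=[(∅, ∅, ∅)]]
15. [S=∅ | E={z↦-3} | C=[(z - 4) :: (λv. (1 - z)) :: AP] | D=[(∅, ∅, ∅)]]
16. [S=∅ | E={z↦-3} | C=[z :: 4 :: PRIM2(sub) :: (λv. (1 - z)) :: AP] | D=[(∅, ∅, ∅)]]
17. [S=[-3] | E={z↦-3} | C=[4 :: PRIM2(sub) :: (λv. (1 - z)) :: AP] | D=[(∅, ∅, ∅)]]
18. [S=[4 :: -3] | E={z↦-3} | C=[PRIM2(sub) :: (λv. (1 - z)) :: AP] | D=[(∅, ∅, ∅)]]
19. [S=[-7] | E={z↦-3} | C=[(λv. (1 - z)) :: AP] | D=[(∅, ∅, ∅)]]
20. [S=[clo(λv. (1 - z), {z↦-3}) :: -7] | E={z↦-3} | C=[AP] | D=[(∅, ∅, ∅)]]
21. [S=∅ | E={v↦-7, z↦-3} | C=[(1 - z)] | D=[(∅, {z↦-3}, ∅) :: (∅, ∅, ∅)]]
22. [S=∅ | E={v↦-7, z↦-3} | C=[1 :: z :: PRIM2(sub)] | D=[(∅, {z↦-3}, ∅) :: (∅, ∅, ∅)]]
23. [S=[1] | E={v↦-7, z↦-3} | C=[z :: PRIM2(sub)] | D=[(∅, {z↦-3}, ∅) :: (∅, ∅, ∅)]]
24. [S=[-3 :: 1] | E={v↦-7, z↦-3} | C=[PRIM2(sub)] | D=[(∅, {z↦-3}, ∅) :: (∅, ∅, ∅)]]
25. [S=[4] | E={v↦-7, z↦-3} | C=∅ | D=[(∅, {z↦-3}, ∅) :: (∅, ∅, ∅)]]
26. [S=[4] | E={z↦-3} | C=∅ | D=[(∅, ∅, ∅)]]
27. [S=[4] | E=∅ | C=∅ | D=∅]
→ final value 4

Answer: 4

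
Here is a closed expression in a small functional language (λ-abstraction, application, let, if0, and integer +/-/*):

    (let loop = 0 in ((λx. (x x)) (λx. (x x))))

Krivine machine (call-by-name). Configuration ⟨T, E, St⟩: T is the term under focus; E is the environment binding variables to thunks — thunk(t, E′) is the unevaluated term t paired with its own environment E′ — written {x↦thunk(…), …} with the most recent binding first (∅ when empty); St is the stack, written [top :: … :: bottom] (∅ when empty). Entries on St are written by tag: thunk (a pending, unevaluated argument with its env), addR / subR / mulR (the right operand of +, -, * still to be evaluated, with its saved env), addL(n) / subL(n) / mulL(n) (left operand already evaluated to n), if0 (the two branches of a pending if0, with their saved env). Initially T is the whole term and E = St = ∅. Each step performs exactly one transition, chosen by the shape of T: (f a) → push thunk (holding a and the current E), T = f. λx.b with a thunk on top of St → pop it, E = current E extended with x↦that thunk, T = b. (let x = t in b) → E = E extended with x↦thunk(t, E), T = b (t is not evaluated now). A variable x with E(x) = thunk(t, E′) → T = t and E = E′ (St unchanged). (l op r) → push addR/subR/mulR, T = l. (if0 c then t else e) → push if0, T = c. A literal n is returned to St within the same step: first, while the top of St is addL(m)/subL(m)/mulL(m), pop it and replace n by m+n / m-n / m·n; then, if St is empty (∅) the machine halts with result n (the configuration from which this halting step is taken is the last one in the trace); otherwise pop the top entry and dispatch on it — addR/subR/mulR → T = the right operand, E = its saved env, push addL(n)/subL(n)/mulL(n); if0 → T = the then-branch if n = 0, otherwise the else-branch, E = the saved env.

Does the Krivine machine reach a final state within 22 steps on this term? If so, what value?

Answer: DIVERGES (no final state within 22 steps)

Machine steps:
step 0: [T=(let loop = 0 in ((λx. (x x)) (λx. (x x)))) | E=∅ | St=∅]
step 1: [T=((λx. (x x)) (λx. (x x))) | E={loop↦thunk(0, ∅)} | St=∅]
step 2: [T=(λx. (x x)) | E={loop↦thunk(0, ∅)} | St=[thunk]]
step 3: [T=(x x) | E={x↦thunk((λx. (x x)), {loop↦thunk(0, ∅)}), loop↦thunk(0, ∅)} | St=∅]
step 4: [T=x | E={x↦thunk((λx. (x x)), {loop↦thunk(0, ∅)}), loop↦thunk(0, ∅)} | St=[thunk]]
step 5: [T=(λx. (x x)) | E={loop↦thunk(0, ∅)} | St=[thunk]]
step 6: [T=(x x) | E={x↦thunk(x, {x↦thunk((λx. (x x)), {loop↦thunk(0, ∅)}), loop↦thunk(0, ∅)}), loop↦thunk(0, ∅)} | St=∅]
step 7: [T=x | E={x↦thunk(x, {x↦thunk((λx. (x x)), {loop↦thunk(0, ∅)}), loop↦thunk(0, ∅)}), loop↦thunk(0, ∅)} | St=[thunk]]
step 8: [T=x | E={x↦thunk((λx. (x x)), {loop↦thunk(0, ∅)}), loop↦thunk(0, ∅)} | St=[thunk]]
step 9: [T=(λx. (x x)) | E={loop↦thunk(0, ∅)} | St=[thunk]]
step 10: [T=(x x) | E={x↦thunk(x, {x↦thunk(x, {x↦thunk((λx. (x x)), {loop↦thunk(0, ∅)}), loop↦thunk(0, ∅)}), loop↦thunk(0, ∅)}), loop↦thunk(0, ∅)} | St=∅]
step 11: [T=x | E={x↦thunk(x, {x↦thunk(x, {x↦thunk((λx. (x x)), {loop↦thunk(0, ∅)}), loop↦thunk(0, ∅)}), loop↦thunk(0, ∅)}), loop↦thunk(0, ∅)} | St=[thunk]]
step 12: [T=x | E={x↦thunk(x, {x↦thunk((λx. (x x)), {loop↦thunk(0, ∅)}), loop↦thunk(0, ∅)}), loop↦thunk(0, ∅)} | St=[thunk]]
step 13: [T=x | E={x↦thunk((λx. (x x)), {loop↦thunk(0, ∅)}), loop↦thunk(0, ∅)} | St=[thunk]]
step 14: [T=(λx. (x x)) | E={loop↦thunk(0, ∅)} | St=[thunk]]
step 15: [T=(x x) | E={x↦thunk(x, {x↦thunk(x, {x↦thunk(x, {x↦thunk((λx. (x x)), {loop↦thunk(0, ∅)}), loop↦thunk(0, ∅)}), loop↦thunk(0, ∅)}), loop↦thunk(0, ∅)}), loop↦thunk(0, ∅)} | St=∅]
step 16: [T=x | E={x↦thunk(x, {x↦thunk(x, {x↦thunk(x, {x↦thunk((λx. (x x)), {loop↦thunk(0, ∅)}), loop↦thunk(0, ∅)}), loop↦thunk(0, ∅)}), loop↦thunk(0, ∅)}), loop↦thunk(0, ∅)} | St=[thunk]]
step 17: [T=x | E={x↦thunk(x, {x↦thunk(x, {x↦thunk((λx. (x x)), {loop↦thunk(0, ∅)}), loop↦thunk(0, ∅)}), loop↦thunk(0, ∅)}), loop↦thunk(0, ∅)} | St=[thunk]]
step 18: [T=x | E={x↦thunk(x, {x↦thunk((λx. (x x)), {loop↦thunk(0, ∅)}), loop↦thunk(0, ∅)}), loop↦thunk(0, ∅)} | St=[thunk]]
step 19: [T=x | E={x↦thunk((λx. (x x)), {loop↦thunk(0, ∅)}), loop↦thunk(0, ∅)} | St=[thunk]]
step 20: [T=(λx. (x x)) | E={loop↦thunk(0, ∅)} | St=[thunk]]
step 21: [T=(x x) | E={x↦thunk(x, {x↦thunk(x, {x↦thunk(x, {x↦thunk(x, {x↦thunk((λx. (x x)), {loop↦thunk(0, ∅)}), loop↦thunk(0, ∅)}), loop↦thunk(0, ∅)}), loop↦thunk(0, ∅)}), loop↦thunk(0, ∅)}), loop↦thunk(0, ∅)} | St=∅]
step 22: [T=x | E={x↦thunk(x, {x↦thunk(x, {x↦thunk(x, {x↦thunk(x, {x↦thunk((λx. (x x)), {loop↦thunk(0, ∅)}), loop↦thunk(0, ∅)}), loop↦thunk(0, ∅)}), loop↦thunk(0, ∅)}), loop↦thunk(0, ∅)}), loop↦thunk(0, ∅)} | St=[thunk]]
→ 22 transitions taken and the configuration is still not final: no result within 22 steps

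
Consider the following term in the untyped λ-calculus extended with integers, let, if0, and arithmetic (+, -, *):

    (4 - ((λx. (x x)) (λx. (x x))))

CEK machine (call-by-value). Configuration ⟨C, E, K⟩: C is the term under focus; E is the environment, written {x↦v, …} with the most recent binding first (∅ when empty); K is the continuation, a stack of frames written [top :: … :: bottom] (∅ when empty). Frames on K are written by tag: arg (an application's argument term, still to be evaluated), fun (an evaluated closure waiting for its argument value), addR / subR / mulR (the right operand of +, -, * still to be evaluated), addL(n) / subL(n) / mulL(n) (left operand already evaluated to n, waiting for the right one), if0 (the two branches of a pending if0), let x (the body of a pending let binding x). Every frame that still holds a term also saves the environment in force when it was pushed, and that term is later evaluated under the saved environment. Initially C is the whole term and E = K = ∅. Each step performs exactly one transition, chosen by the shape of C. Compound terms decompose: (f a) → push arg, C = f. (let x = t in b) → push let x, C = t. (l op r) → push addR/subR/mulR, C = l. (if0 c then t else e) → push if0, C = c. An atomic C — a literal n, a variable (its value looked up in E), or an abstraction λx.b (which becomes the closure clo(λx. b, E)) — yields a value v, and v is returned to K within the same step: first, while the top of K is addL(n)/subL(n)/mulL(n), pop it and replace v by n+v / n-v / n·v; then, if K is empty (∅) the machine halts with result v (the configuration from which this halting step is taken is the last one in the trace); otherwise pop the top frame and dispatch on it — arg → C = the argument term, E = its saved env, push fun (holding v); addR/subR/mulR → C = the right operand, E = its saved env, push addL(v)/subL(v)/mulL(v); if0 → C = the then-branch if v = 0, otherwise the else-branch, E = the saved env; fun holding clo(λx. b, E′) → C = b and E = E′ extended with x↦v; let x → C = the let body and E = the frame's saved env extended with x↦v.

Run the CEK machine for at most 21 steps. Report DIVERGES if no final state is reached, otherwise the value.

0. ⟨C=(4 - ((λx. (x x)) (λx. (x x)))); E=∅; K=∅⟩
1. ⟨C=4; E=∅; K=[subR]⟩
2. ⟨C=((λx. (x x)) (λx. (x x))); E=∅; K=[subL(4)]⟩
3. ⟨C=(λx. (x x)); E=∅; K=[arg :: subL(4)]⟩
4. ⟨C=(λx. (x x)); E=∅; K=[fun :: subL(4)]⟩
5. ⟨C=(x x); E={x↦clo(λx. (x x), ∅)}; K=[subL(4)]⟩
6. ⟨C=x; E={x↦clo(λx. (x x), ∅)}; K=[arg :: subL(4)]⟩
7. ⟨C=x; E={x↦clo(λx. (x x), ∅)}; K=[fun :: subL(4)]⟩
… configuration repeats with period 3 (steps 5–7 recur indefinitely) …

Answer: DIVERGES (no final state within 21 steps)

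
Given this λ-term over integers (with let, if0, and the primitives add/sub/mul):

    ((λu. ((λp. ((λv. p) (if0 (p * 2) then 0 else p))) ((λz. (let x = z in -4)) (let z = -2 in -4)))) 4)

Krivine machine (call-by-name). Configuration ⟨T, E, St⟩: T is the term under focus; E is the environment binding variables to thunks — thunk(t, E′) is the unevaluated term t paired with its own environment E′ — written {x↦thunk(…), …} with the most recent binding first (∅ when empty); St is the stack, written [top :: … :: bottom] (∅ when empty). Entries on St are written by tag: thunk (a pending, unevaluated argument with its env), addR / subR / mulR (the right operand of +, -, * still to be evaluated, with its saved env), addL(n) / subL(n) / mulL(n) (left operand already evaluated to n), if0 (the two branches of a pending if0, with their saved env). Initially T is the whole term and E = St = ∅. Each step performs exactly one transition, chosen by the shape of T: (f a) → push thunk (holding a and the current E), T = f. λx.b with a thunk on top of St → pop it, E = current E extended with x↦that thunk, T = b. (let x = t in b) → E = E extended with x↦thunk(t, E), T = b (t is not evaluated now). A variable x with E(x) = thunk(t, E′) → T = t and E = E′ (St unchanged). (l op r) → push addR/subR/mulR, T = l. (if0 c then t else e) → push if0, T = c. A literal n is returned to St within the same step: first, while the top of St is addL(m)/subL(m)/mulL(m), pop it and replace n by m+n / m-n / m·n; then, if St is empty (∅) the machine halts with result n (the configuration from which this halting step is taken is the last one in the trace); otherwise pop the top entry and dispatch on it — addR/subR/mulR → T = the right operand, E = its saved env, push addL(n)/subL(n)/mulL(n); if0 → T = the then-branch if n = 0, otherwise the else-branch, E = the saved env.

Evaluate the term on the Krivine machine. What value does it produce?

t=0: <T=((λu. ((λp. ((λv. p) (if0 (p * 2) then 0 else p))) ((λz. (let x = z in -4)) (let z = -2 in -4)))) 4), E=∅, St=∅>
t=1: <T=(λu. ((λp. ((λv. p) (if0 (p * 2) then 0 else p))) ((λz. (let x = z in -4)) (let z = -2 in -4)))), E=∅, St=[thunk]>
t=2: <T=((λp. ((λv. p) (if0 (p * 2) then 0 else p))) ((λz. (let x = z in -4)) (let z = -2 in -4))), E={u↦thunk(4, ∅)}, St=∅>
t=3: <T=(λp. ((λv. p) (if0 (p * 2) then 0 else p))), E={u↦thunk(4, ∅)}, St=[thunk]>
t=4: <T=((λv. p) (if0 (p * 2) then 0 else p)), E={p↦thunk(((λz. (let x = z in -4)) (let z = -2 in -4)), {u↦thunk(4, ∅)}), u↦thunk(4, ∅)}, St=∅>
t=5: <T=(λv. p), E={p↦thunk(((λz. (let x = z in -4)) (let z = -2 in -4)), {u↦thunk(4, ∅)}), u↦thunk(4, ∅)}, St=[thunk]>
t=6: <T=p, E={v↦thunk((if0 (p * 2) then 0 else p), {p↦thunk(((λz. (let x = z in -4)) (let z = -2 in -4)), {u↦thunk(4, ∅)}), u↦thunk(4, ∅)}), p↦thunk(((λz. (let x = z in -4)) (let z = -2 in -4)), {u↦thunk(4, ∅)}), u↦thunk(4, ∅)}, St=∅>
t=7: <T=((λz. (let x = z in -4)) (let z = -2 in -4)), E={u↦thunk(4, ∅)}, St=∅>
t=8: <T=(λz. (let x = z in -4)), E={u↦thunk(4, ∅)}, St=[thunk]>
t=9: <T=(let x = z in -4), E={z↦thunk((let z = -2 in -4), {u↦thunk(4, ∅)}), u↦thunk(4, ∅)}, St=∅>
t=10: <T=-4, E={x↦thunk(z, {z↦thunk((let z = -2 in -4), {u↦thunk(4, ∅)}), u↦thunk(4, ∅)}), z↦thunk((let z = -2 in -4), {u↦thunk(4, ∅)}), u↦thunk(4, ∅)}, St=∅>
→ final value -4

Answer: -4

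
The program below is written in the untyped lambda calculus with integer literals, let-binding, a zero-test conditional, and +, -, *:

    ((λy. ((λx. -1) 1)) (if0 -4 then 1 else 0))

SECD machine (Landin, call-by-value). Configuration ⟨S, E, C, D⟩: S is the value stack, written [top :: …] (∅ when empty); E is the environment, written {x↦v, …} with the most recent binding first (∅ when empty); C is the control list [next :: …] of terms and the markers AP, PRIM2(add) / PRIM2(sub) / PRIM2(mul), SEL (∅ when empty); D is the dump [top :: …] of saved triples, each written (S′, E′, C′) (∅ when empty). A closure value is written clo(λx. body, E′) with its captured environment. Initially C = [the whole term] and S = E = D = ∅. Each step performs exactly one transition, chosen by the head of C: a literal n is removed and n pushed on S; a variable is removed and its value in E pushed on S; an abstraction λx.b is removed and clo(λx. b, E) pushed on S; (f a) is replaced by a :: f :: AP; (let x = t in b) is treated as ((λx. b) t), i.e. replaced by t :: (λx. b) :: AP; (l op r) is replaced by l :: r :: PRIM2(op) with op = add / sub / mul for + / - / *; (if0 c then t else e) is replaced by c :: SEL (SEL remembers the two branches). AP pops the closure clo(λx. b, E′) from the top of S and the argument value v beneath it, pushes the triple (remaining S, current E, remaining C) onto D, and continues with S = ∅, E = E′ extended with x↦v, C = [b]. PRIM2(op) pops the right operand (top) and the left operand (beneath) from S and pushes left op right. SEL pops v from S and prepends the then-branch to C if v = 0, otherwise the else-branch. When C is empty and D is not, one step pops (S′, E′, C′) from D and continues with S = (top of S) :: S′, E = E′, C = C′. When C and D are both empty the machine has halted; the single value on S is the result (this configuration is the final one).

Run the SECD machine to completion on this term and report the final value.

Answer: -1

Execution trace:
0. ⟨S=∅; E=∅; C=[((λy. ((λx. -1) 1)) (if0 -4 then 1 else 0))]; D=∅⟩
1. ⟨S=∅; E=∅; C=[(if0 -4 then 1 else 0) :: (λy. ((λx. -1) 1)) :: AP]; D=∅⟩
2. ⟨S=∅; E=∅; C=[-4 :: SEL :: (λy. ((λx. -1) 1)) :: AP]; D=∅⟩
3. ⟨S=[-4]; E=∅; C=[SEL :: (λy. ((λx. -1) 1)) :: AP]; D=∅⟩
4. ⟨S=∅; E=∅; C=[0 :: (λy. ((λx. -1) 1)) :: AP]; D=∅⟩
5. ⟨S=[0]; E=∅; C=[(λy. ((λx. -1) 1)) :: AP]; D=∅⟩
6. ⟨S=[clo(λy. ((λx. -1) 1), ∅) :: 0]; E=∅; C=[AP]; D=∅⟩
7. ⟨S=∅; E={y↦0}; C=[((λx. -1) 1)]; D=[(∅, ∅, ∅)]⟩
8. ⟨S=∅; E={y↦0}; C=[1 :: (λx. -1) :: AP]; D=[(∅, ∅, ∅)]⟩
9. ⟨S=[1]; E={y↦0}; C=[(λx. -1) :: AP]; D=[(∅, ∅, ∅)]⟩
10. ⟨S=[clo(λx. -1, {y↦0}) :: 1]; E={y↦0}; C=[AP]; D=[(∅, ∅, ∅)]⟩
11. ⟨S=∅; E={x↦1, y↦0}; C=[-1]; D=[(∅, {y↦0}, ∅) :: (∅, ∅, ∅)]⟩
12. ⟨S=[-1]; E={x↦1, y↦0}; C=∅; D=[(∅, {y↦0}, ∅) :: (∅, ∅, ∅)]⟩
13. ⟨S=[-1]; E={y↦0}; C=∅; D=[(∅, ∅, ∅)]⟩
14. ⟨S=[-1]; E=∅; C=∅; D=∅⟩
→ final value -1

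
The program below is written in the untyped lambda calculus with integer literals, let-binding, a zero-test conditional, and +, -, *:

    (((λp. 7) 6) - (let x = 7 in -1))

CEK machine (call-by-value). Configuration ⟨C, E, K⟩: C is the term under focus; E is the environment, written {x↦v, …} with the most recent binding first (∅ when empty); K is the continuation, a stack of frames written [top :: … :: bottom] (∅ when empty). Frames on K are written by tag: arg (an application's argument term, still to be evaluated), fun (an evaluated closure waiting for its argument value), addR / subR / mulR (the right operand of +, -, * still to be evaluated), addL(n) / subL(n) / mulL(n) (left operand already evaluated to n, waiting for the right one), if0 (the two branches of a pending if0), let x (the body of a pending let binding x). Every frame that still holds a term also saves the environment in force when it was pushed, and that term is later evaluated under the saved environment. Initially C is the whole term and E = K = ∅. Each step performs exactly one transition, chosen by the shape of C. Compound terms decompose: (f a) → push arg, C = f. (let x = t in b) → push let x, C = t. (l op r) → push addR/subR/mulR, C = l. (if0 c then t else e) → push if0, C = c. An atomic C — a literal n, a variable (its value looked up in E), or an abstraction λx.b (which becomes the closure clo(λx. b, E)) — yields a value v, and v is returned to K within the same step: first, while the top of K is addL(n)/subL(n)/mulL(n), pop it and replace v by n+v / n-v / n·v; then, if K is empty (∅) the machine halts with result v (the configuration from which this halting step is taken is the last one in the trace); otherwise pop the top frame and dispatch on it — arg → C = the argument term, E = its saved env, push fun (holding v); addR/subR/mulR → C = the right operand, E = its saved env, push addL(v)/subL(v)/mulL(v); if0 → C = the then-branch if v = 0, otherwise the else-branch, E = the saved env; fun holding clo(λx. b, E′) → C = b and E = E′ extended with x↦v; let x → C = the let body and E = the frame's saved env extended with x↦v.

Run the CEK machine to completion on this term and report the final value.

0. [C=(((λp. 7) 6) - (let x = 7 in -1)) | E=∅ | K=∅]
1. [C=((λp. 7) 6) | E=∅ | K=[subR]]
2. [C=(λp. 7) | E=∅ | K=[arg :: subR]]
3. [C=6 | E=∅ | K=[fun :: subR]]
4. [C=7 | E={p↦6} | K=[subR]]
5. [C=(let x = 7 in -1) | E=∅ | K=[subL(7)]]
6. [C=7 | E=∅ | K=[let x :: subL(7)]]
7. [C=-1 | E={x↦7} | K=[subL(7)]]
→ final value 8

Answer: 8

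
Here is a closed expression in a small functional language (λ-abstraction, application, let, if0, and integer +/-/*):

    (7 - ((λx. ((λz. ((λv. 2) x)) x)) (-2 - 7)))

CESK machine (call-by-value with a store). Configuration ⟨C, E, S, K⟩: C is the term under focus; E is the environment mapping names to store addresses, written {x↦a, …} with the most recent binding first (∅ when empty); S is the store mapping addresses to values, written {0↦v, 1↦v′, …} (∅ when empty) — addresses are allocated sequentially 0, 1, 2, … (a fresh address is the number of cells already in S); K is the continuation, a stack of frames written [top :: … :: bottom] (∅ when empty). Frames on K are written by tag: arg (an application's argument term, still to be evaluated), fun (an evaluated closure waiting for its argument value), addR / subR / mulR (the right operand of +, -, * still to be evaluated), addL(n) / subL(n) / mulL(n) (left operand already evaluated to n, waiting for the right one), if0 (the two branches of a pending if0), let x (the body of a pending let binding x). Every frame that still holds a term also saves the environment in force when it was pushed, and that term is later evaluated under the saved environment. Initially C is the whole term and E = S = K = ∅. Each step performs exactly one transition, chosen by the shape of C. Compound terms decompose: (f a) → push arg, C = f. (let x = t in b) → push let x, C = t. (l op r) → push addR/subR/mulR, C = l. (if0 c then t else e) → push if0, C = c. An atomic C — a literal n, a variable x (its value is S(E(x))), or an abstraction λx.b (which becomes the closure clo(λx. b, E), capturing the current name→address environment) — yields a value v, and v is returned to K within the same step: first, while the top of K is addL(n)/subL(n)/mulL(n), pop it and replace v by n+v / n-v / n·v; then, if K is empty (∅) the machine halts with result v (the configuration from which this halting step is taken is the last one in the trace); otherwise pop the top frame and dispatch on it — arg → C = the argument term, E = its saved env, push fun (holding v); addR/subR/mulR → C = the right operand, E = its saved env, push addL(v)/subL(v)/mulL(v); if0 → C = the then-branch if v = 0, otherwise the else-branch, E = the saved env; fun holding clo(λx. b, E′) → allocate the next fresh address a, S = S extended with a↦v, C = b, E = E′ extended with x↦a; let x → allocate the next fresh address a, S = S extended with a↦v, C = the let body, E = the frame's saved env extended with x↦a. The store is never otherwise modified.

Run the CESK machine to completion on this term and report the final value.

Answer: 5

Derivation:
[0] <C=(7 - ((λx. ((λz. ((λv. 2) x)) x)) (-2 - 7))), E=∅, S=∅, K=∅>
[1] <C=7, E=∅, S=∅, K=[subR]>
[2] <C=((λx. ((λz. ((λv. 2) x)) x)) (-2 - 7)), E=∅, S=∅, K=[subL(7)]>
[3] <C=(λx. ((λz. ((λv. 2) x)) x)), E=∅, S=∅, K=[arg :: subL(7)]>
[4] <C=(-2 - 7), E=∅, S=∅, K=[fun :: subL(7)]>
[5] <C=-2, E=∅, S=∅, K=[subR :: fun :: subL(7)]>
[6] <C=7, E=∅, S=∅, K=[subL(-2) :: fun :: subL(7)]>
[7] <C=((λz. ((λv. 2) x)) x), E={x↦0}, S={0↦-9}, K=[subL(7)]>
[8] <C=(λz. ((λv. 2) x)), E={x↦0}, S={0↦-9}, K=[arg :: subL(7)]>
[9] <C=x, E={x↦0}, S={0↦-9}, K=[fun :: subL(7)]>
[10] <C=((λv. 2) x), E={z↦1, x↦0}, S={0↦-9, 1↦-9}, K=[subL(7)]>
[11] <C=(λv. 2), E={z↦1, x↦0}, S={0↦-9, 1↦-9}, K=[arg :: subL(7)]>
[12] <C=x, E={z↦1, x↦0}, S={0↦-9, 1↦-9}, K=[fun :: subL(7)]>
[13] <C=2, E={v↦2, z↦1, x↦0}, S={0↦-9, 1↦-9, 2↦-9}, K=[subL(7)]>
→ final value 5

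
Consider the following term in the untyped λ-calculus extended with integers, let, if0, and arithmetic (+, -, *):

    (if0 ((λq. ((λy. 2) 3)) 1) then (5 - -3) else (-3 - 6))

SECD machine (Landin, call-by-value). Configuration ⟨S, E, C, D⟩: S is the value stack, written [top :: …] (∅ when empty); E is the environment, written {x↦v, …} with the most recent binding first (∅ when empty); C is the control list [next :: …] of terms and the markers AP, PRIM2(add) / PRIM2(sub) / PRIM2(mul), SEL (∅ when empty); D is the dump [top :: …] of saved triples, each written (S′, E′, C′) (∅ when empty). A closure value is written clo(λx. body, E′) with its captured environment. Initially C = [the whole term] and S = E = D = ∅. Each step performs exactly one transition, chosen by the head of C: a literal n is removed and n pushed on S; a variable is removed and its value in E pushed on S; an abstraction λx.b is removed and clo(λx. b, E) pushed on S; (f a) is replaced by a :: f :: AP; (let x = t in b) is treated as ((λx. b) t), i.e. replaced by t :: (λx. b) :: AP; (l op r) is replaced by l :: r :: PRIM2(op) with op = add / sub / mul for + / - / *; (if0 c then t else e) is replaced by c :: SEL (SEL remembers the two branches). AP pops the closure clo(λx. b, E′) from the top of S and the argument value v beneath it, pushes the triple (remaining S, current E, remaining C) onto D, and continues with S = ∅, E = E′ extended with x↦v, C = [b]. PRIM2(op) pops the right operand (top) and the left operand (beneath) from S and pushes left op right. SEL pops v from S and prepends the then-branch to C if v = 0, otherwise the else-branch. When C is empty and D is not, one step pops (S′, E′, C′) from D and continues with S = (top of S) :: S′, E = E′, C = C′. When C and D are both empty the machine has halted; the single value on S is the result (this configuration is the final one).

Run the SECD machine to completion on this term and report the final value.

Answer: -9

Derivation:
step 0: [S=∅ | E=∅ | C=[(if0 ((λq. ((λy. 2) 3)) 1) then (5 - -3) else (-3 - 6))] | D=∅]
step 1: [S=∅ | E=∅ | C=[((λq. ((λy. 2) 3)) 1) :: SEL] | D=∅]
step 2: [S=∅ | E=∅ | C=[1 :: (λq. ((λy. 2) 3)) :: AP :: SEL] | D=∅]
step 3: [S=[1] | E=∅ | C=[(λq. ((λy. 2) 3)) :: AP :: SEL] | D=∅]
step 4: [S=[clo(λq. ((λy. 2) 3), ∅) :: 1] | E=∅ | C=[AP :: SEL] | D=∅]
step 5: [S=∅ | E={q↦1} | C=[((λy. 2) 3)] | D=[(∅, ∅, [SEL])]]
step 6: [S=∅ | E={q↦1} | C=[3 :: (λy. 2) :: AP] | D=[(∅, ∅, [SEL])]]
step 7: [S=[3] | E={q↦1} | C=[(λy. 2) :: AP] | D=[(∅, ∅, [SEL])]]
step 8: [S=[clo(λy. 2, {q↦1}) :: 3] | E={q↦1} | C=[AP] | D=[(∅, ∅, [SEL])]]
step 9: [S=∅ | E={y↦3, q↦1} | C=[2] | D=[(∅, {q↦1}, ∅) :: (∅, ∅, [SEL])]]
step 10: [S=[2] | E={y↦3, q↦1} | C=∅ | D=[(∅, {q↦1}, ∅) :: (∅, ∅, [SEL])]]
step 11: [S=[2] | E={q↦1} | C=∅ | D=[(∅, ∅, [SEL])]]
step 12: [S=[2] | E=∅ | C=[SEL] | D=∅]
step 13: [S=∅ | E=∅ | C=[(-3 - 6)] | D=∅]
step 14: [S=∅ | E=∅ | C=[-3 :: 6 :: PRIM2(sub)] | D=∅]
step 15: [S=[-3] | E=∅ | C=[6 :: PRIM2(sub)] | D=∅]
step 16: [S=[6 :: -3] | E=∅ | C=[PRIM2(sub)] | D=∅]
step 17: [S=[-9] | E=∅ | C=∅ | D=∅]
→ final value -9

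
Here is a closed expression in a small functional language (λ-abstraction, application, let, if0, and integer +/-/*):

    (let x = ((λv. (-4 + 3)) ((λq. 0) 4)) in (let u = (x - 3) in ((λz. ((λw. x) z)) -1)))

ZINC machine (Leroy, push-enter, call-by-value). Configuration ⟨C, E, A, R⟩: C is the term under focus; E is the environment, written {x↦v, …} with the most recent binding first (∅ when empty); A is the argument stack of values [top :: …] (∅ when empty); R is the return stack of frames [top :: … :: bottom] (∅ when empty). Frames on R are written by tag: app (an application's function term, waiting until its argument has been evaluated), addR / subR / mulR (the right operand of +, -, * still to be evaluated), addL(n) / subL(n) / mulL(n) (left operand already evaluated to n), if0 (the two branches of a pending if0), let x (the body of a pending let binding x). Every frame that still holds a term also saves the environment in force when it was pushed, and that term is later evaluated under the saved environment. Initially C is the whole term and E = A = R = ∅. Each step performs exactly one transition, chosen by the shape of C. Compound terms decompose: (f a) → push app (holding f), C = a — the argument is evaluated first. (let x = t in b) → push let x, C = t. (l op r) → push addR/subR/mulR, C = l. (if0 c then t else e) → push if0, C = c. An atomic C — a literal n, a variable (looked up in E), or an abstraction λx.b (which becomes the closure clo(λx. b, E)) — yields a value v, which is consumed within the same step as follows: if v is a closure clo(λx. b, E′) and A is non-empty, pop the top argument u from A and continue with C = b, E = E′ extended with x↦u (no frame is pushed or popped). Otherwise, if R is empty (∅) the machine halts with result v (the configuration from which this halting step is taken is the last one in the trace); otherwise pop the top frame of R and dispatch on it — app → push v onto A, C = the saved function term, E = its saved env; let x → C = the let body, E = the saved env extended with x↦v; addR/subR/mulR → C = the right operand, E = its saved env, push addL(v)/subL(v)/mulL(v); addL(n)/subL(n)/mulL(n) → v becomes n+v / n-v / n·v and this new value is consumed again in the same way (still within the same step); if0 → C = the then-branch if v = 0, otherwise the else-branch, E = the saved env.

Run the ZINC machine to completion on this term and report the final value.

Answer: -1

Execution trace:
[0] [C=(let x = ((λv. (-4 + 3)) ((λq. 0) 4)) in (let u = (x - 3) in ((λz. ((λw. x) z)) -1))) | E=∅ | A=∅ | R=∅]
[1] [C=((λv. (-4 + 3)) ((λq. 0) 4)) | E=∅ | A=∅ | R=[let x]]
[2] [C=((λq. 0) 4) | E=∅ | A=∅ | R=[app :: let x]]
[3] [C=4 | E=∅ | A=∅ | R=[app :: app :: let x]]
[4] [C=(λq. 0) | E=∅ | A=[4] | R=[app :: let x]]
[5] [C=0 | E={q↦4} | A=∅ | R=[app :: let x]]
[6] [C=(λv. (-4 + 3)) | E=∅ | A=[0] | R=[let x]]
[7] [C=(-4 + 3) | E={v↦0} | A=∅ | R=[let x]]
[8] [C=-4 | E={v↦0} | A=∅ | R=[addR :: let x]]
[9] [C=3 | E={v↦0} | A=∅ | R=[addL(-4) :: let x]]
[10] [C=(let u = (x - 3) in ((λz. ((λw. x) z)) -1)) | E={x↦-1} | A=∅ | R=∅]
[11] [C=(x - 3) | E={x↦-1} | A=∅ | R=[let u]]
[12] [C=x | E={x↦-1} | A=∅ | R=[subR :: let u]]
[13] [C=3 | E={x↦-1} | A=∅ | R=[subL(-1) :: let u]]
[14] [C=((λz. ((λw. x) z)) -1) | E={u↦-4, x↦-1} | A=∅ | R=∅]
[15] [C=-1 | E={u↦-4, x↦-1} | A=∅ | R=[app]]
[16] [C=(λz. ((λw. x) z)) | E={u↦-4, x↦-1} | A=[-1] | R=∅]
[17] [C=((λw. x) z) | E={z↦-1, u↦-4, x↦-1} | A=∅ | R=∅]
[18] [C=z | E={z↦-1, u↦-4, x↦-1} | A=∅ | R=[app]]
[19] [C=(λw. x) | E={z↦-1, u↦-4, x↦-1} | A=[-1] | R=∅]
[20] [C=x | E={w↦-1, z↦-1, u↦-4, x↦-1} | A=∅ | R=∅]
→ final value -1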